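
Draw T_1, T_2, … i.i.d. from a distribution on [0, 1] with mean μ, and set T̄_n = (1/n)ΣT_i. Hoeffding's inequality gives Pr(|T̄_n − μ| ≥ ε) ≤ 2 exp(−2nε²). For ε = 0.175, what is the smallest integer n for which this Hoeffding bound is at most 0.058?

58

Require 2·exp(−2nε²) ≤ 0.058, i.e. 2nε² ≥ ln(2/0.058) = 3.540459.
So n ≥ 3.540459 / (2·0.175²) = 57.803.
The smallest integer n is 58.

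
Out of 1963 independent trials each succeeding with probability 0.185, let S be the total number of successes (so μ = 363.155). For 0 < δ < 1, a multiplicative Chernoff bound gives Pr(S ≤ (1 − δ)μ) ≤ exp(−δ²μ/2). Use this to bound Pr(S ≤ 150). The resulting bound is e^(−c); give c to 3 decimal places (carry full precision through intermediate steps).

Write 150 = (1 − δ)μ, so δ = 1 − 150/363.155 = 0.5869532…
Then the exponent is δ²μ/2 = (μ − 150)²/(2μ) = 62.556008.

62.556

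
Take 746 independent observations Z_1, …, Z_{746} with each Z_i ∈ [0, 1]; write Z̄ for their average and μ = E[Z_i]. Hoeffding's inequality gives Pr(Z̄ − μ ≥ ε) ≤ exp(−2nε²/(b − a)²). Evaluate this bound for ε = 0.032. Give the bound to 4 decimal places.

Exponent: 2nε²/(b − a)² = 2·746·0.032² / 1² = 1.52781.
Bound = exp(−1.52781) = 0.21701.

0.2170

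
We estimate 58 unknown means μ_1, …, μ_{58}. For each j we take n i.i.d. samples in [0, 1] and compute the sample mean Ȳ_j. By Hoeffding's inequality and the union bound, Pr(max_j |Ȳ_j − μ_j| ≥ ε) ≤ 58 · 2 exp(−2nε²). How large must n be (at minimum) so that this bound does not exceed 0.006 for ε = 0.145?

Need 2·58·exp(−2nε²) ≤ 0.006, i.e. exp(−2nε²) ≤ 0.006/116.
So 2nε² ≥ ln(116/0.006) = 9.869586.
Hence n ≥ 9.869586/(2·0.145²) = 234.711.
The smallest integer n is 235.

235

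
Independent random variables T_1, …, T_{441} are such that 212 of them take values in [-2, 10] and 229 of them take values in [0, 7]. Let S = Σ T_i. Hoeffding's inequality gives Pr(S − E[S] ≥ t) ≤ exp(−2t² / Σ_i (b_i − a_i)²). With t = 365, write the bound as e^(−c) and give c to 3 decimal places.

Σ(b_i − a_i)² = 212·12² + 229·7² = 41749.
c = 2t² / 41749 = 2·365² / 41749 = 6.3822.

6.382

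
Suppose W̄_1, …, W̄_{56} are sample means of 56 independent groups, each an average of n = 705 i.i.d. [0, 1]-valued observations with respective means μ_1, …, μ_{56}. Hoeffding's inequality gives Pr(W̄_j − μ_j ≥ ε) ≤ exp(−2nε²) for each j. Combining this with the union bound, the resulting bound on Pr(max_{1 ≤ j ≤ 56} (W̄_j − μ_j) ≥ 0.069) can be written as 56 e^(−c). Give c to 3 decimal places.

Union bound over the 56 events: Pr(max_{1 ≤ j ≤ 56} (W̄_j − μ_j) ≥ 0.069) ≤ 56·exp(−2nε²) = 56 exp(−2·705·0.069²).
So c = 2·705·0.069² = 6.7130.

6.713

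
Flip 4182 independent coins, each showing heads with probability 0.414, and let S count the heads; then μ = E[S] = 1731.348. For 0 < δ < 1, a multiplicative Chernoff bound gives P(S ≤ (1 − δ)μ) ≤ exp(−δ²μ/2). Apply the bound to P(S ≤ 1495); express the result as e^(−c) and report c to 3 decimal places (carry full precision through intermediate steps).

16.132

Write 1495 = (1 − δ)μ, so δ = 1 − 1495/1731.348 = 0.136511…
Then the exponent is δ²μ/2 = (μ − 1495)²/(2μ) = 16.132048.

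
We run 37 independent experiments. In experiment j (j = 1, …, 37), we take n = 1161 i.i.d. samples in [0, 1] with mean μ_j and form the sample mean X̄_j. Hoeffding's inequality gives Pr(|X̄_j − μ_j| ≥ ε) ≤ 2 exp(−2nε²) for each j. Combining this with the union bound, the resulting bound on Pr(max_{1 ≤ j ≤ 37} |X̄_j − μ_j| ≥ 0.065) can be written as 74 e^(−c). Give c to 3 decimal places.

9.810

Union bound over the 37 events: Pr(max_{1 ≤ j ≤ 37} |X̄_j − μ_j| ≥ 0.065) ≤ 37·2·exp(−2nε²) = 74 exp(−2·1161·0.065²).
So c = 2·1161·0.065² = 9.8104.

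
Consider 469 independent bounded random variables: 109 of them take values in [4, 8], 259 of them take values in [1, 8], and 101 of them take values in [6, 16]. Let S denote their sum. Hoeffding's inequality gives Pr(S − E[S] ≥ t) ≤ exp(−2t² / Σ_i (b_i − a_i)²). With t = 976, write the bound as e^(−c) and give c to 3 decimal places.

Σ(b_i − a_i)² = 109·4² + 259·7² + 101·10² = 24535.
c = 2t² / 24535 = 2·976² / 24535 = 77.6504.

77.650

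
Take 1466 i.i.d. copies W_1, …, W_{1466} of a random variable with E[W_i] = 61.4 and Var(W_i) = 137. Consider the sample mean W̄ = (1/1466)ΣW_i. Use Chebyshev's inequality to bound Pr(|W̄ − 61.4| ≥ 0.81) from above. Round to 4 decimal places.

Var(W̄) = Var(W_i)/n = 137/1466 = 0.093452.
Chebyshev: Pr(|W̄ − 61.4| ≥ 0.81) ≤ Var(W̄)/(0.81)² = 137/(1466·0.81²) = 0.1424.

0.1424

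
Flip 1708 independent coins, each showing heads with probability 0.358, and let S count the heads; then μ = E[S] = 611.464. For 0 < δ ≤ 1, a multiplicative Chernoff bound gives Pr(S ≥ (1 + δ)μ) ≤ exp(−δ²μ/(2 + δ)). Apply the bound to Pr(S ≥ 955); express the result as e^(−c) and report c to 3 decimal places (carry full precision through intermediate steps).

Write 955 = (1 + δ)μ, so δ = 955/611.464 − 1 = 0.5618254…
Then the exponent is δ²μ/(2 + δ) = (955 − μ)² / (μ·(2 + δ)) = 75.339735.

75.340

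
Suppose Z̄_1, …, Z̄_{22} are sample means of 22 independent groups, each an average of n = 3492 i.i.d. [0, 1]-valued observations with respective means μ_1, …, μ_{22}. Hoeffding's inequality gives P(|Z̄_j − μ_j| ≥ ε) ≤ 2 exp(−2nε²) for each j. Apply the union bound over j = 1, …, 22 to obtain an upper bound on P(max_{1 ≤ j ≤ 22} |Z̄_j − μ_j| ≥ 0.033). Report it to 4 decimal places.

0.0219

Per-experiment Hoeffding bound: 2·exp(−2·3492·0.033²) = 2·exp(−7.60558) = 0.00099534.
Union bound over 22 events: 22·0.00099534 = 0.02190.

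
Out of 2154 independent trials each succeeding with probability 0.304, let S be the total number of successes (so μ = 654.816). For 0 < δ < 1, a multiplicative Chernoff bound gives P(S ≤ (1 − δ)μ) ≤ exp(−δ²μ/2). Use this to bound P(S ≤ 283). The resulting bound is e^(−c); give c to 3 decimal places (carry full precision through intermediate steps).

Write 283 = (1 − δ)μ, so δ = 1 − 283/654.816 = 0.5678175…
Then the exponent is δ²μ/2 = (μ − 283)²/(2μ) = 105.561820.

105.562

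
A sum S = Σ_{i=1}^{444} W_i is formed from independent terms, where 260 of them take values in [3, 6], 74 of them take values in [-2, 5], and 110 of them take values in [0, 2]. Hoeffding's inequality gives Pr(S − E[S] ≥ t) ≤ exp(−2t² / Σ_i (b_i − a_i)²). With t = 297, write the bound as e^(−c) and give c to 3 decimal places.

27.539

Σ(b_i − a_i)² = 260·3² + 74·7² + 110·2² = 6406.
c = 2t² / 6406 = 2·297² / 6406 = 27.5395.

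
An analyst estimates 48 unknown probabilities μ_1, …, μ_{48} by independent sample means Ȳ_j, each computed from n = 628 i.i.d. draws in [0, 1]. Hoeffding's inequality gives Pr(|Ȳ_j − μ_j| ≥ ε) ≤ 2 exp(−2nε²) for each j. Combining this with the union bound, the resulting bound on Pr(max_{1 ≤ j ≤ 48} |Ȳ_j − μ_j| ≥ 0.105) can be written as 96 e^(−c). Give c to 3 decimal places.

Union bound over the 48 events: Pr(max_{1 ≤ j ≤ 48} |Ȳ_j − μ_j| ≥ 0.105) ≤ 48·2·exp(−2nε²) = 96 exp(−2·628·0.105²).
So c = 2·628·0.105² = 13.8474.

13.847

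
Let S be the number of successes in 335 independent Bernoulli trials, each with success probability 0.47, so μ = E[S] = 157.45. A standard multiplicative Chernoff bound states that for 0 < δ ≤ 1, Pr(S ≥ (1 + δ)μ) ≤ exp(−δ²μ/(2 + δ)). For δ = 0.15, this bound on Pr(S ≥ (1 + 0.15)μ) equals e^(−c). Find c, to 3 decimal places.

1.648

c = δ²μ/(2 + δ) = 0.15²·157.45/(2 + 0.15) = 1.6477.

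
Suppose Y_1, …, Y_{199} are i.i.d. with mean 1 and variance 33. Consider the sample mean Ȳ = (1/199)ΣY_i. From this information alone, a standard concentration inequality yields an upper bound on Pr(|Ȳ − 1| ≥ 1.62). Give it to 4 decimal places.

With mean and variance of each term known, Chebyshev's inequality bounds the deviation of the sum (or sample mean).
Var(Ȳ) = Var(Y_i)/n = 33/199 = 0.16583.
Chebyshev: Pr(|Ȳ − 1| ≥ 1.62) ≤ Var(Ȳ)/(1.62)² = 33/(199·1.62²) = 0.0632.

0.0632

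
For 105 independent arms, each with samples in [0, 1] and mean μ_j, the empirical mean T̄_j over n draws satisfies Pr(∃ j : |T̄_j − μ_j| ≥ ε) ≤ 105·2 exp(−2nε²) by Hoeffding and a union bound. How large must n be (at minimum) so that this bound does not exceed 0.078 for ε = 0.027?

5418

Need 2·105·exp(−2nε²) ≤ 0.078, i.e. exp(−2nε²) ≤ 0.078/210.
So 2nε² ≥ ln(210/0.078) = 7.898154.
Hence n ≥ 7.898154/(2·0.027²) = 5417.115.
The smallest integer n is 5418.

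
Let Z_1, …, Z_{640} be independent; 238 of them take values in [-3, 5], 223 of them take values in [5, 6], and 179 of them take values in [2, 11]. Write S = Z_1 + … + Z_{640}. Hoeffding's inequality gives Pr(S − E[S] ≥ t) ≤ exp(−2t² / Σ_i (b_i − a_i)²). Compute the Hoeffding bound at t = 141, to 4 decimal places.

Σ(b_i − a_i)² = 238·8² + 223·1² + 179·9² = 29954.
Exponent = 2·141² / 29954 = 1.32744.
Bound = exp(−1.32744) = 0.26516.

0.2652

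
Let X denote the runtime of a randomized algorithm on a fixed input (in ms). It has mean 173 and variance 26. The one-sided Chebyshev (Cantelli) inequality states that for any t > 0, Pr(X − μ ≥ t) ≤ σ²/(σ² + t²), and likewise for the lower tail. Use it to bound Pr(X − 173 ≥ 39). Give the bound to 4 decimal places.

Here σ² = 26 and t = 39, so σ² + t² = 1547.
Cantelli's bound: 26/1547 = 0.0168.

0.0168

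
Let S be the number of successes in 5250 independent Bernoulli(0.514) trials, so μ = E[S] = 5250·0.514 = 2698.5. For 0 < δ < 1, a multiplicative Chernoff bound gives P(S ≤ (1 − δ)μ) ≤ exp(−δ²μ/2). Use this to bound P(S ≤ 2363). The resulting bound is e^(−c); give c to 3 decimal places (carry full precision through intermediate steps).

Write 2363 = (1 − δ)μ, so δ = 1 − 2363/2698.5 = 0.1243283…
Then the exponent is δ²μ/2 = (μ − 2363)²/(2μ) = 20.856077.

20.856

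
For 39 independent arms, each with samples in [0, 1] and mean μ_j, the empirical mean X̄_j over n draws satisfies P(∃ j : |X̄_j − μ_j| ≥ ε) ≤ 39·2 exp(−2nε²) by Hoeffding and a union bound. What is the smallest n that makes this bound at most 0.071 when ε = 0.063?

883

Need 2·39·exp(−2nε²) ≤ 0.071, i.e. exp(−2nε²) ≤ 0.071/78.
So 2nε² ≥ ln(78/0.071) = 7.001784.
Hence n ≥ 7.001784/(2·0.063²) = 882.059.
The smallest integer n is 883.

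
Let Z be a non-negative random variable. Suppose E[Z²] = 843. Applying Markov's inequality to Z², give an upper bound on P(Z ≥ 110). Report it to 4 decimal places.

Since Z ≥ 0, the event {Z ≥ 110} is the same as {Z² ≥ 12100}.
Markov's inequality applied to Z² gives P(Z² ≥ 12100) ≤ E[Z²]/12100 = 843/12100 = 0.0697.

0.0697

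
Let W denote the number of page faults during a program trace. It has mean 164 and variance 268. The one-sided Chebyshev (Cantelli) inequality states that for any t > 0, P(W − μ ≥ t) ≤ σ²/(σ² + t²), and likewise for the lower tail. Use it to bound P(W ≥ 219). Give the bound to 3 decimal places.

0.081

Here σ² = 268 and t = 55, so σ² + t² = 3293.
Cantelli's bound: 268/3293 = 0.0814.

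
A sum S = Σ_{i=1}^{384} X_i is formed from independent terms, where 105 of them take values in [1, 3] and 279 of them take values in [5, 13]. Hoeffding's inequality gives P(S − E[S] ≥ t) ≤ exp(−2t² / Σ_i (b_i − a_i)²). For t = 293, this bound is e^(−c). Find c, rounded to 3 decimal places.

Σ(b_i − a_i)² = 105·2² + 279·8² = 18276.
c = 2t² / 18276 = 2·293² / 18276 = 9.3947.

9.395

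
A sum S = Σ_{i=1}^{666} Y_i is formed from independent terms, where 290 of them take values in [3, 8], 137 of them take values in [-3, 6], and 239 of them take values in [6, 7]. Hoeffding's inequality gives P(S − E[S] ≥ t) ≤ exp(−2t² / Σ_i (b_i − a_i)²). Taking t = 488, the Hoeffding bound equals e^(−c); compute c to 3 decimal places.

25.626

Σ(b_i − a_i)² = 290·5² + 137·9² + 239·1² = 18586.
c = 2t² / 18586 = 2·488² / 18586 = 25.6262.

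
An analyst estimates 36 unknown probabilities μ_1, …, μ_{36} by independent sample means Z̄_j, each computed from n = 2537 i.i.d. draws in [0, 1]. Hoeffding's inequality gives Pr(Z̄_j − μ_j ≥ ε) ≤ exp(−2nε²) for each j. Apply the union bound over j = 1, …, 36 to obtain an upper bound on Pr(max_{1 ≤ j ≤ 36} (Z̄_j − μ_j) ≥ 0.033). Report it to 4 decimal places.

0.1434

Per-experiment Hoeffding bound: exp(−2·2537·0.033²) = exp(−5.52559) = 0.0039835.
Union bound over 36 events: 36·0.0039835 = 0.14341.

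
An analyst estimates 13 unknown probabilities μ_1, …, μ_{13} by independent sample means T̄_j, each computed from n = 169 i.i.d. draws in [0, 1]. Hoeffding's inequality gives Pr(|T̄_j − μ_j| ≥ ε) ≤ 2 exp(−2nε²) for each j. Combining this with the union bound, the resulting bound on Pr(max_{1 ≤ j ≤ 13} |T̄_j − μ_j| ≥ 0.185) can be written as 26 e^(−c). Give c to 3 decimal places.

Union bound over the 13 events: Pr(max_{1 ≤ j ≤ 13} |T̄_j − μ_j| ≥ 0.185) ≤ 13·2·exp(−2nε²) = 26 exp(−2·169·0.185²).
So c = 2·169·0.185² = 11.5680.

11.568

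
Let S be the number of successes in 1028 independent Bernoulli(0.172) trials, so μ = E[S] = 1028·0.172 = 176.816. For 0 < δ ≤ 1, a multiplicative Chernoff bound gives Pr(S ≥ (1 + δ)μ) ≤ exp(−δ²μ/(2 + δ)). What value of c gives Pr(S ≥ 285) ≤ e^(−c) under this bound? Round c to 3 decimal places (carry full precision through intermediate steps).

Write 285 = (1 + δ)μ, so δ = 285/176.816 − 1 = 0.6118451…
Then the exponent is δ²μ/(2 + δ) = (285 − μ)² / (μ·(2 + δ)) = 25.342946.

25.343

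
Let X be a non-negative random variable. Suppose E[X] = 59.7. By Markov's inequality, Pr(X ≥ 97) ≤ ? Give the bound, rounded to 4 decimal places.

0.6155

Markov's inequality: for a non-negative random variable, Pr(X ≥ a) ≤ E[X]/a.
Here E[X] = 59.7 and a = 97, so the bound is 59.7/97 = 0.6155.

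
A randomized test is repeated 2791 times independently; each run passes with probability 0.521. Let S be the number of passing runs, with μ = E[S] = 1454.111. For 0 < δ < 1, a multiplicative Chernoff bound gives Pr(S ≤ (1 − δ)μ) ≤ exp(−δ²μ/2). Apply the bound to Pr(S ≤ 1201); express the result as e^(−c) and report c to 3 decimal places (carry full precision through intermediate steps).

Write 1201 = (1 − δ)μ, so δ = 1 − 1201/1454.111 = 0.1740658…
Then the exponent is δ²μ/2 = (μ − 1201)²/(2μ) = 22.028985.

22.029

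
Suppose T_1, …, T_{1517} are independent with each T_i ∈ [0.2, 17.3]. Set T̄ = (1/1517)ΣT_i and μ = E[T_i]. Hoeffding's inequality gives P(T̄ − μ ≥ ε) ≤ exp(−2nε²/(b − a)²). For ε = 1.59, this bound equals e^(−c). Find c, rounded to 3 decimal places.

26.231

c = 2nε²/(b − a)² = 2·1517·1.59² / 17.1² = 26.2312.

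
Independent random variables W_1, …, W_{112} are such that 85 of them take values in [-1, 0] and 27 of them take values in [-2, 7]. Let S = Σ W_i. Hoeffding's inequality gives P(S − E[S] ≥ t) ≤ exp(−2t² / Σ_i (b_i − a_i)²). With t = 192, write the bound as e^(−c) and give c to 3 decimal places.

32.451

Σ(b_i − a_i)² = 85·1² + 27·9² = 2272.
c = 2t² / 2272 = 2·192² / 2272 = 32.4507.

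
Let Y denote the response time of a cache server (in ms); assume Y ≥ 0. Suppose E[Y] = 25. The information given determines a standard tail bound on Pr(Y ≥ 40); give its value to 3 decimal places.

Only the mean of a non-negative variable is known, so Markov's inequality is the applicable tail bound.
Markov's inequality: for a non-negative random variable, Pr(Y ≥ a) ≤ E[Y]/a.
Here E[Y] = 25 and a = 40, so the bound is 25/40 = 0.6250.

0.625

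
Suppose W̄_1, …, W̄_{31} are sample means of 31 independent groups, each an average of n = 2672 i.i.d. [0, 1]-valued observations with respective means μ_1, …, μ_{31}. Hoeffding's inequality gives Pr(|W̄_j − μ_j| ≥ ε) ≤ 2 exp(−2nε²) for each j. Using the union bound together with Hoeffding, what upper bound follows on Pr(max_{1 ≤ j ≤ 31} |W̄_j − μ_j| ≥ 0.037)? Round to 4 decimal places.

Per-experiment Hoeffding bound: 2·exp(−2·2672·0.037²) = 2·exp(−7.31594) = 0.0013297.
Union bound over 31 events: 31·0.0013297 = 0.04122.

0.0412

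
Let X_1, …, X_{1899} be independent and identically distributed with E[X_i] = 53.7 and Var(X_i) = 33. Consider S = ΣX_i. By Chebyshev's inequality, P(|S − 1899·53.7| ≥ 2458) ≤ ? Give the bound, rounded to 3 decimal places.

Var(S) = n·Var(X_i) = 1899·33 = 62667.
Chebyshev: P(|S − 1899·53.7| ≥ 2458) ≤ Var(S)/2458² = 62667/6041764 = 0.0104.

0.010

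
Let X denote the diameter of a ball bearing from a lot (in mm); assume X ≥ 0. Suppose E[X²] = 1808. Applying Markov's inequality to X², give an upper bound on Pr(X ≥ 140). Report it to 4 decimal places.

0.0922

Since X ≥ 0, the event {X ≥ 140} is the same as {X² ≥ 19600}.
Markov's inequality applied to X² gives Pr(X² ≥ 19600) ≤ E[X²]/19600 = 1808/19600 = 0.0922.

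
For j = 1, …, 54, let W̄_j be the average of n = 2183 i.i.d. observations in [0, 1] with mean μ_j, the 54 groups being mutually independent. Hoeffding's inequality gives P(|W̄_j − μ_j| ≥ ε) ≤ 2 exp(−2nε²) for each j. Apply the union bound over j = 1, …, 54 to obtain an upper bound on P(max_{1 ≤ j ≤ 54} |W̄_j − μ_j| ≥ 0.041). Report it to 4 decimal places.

0.0702

Per-experiment Hoeffding bound: 2·exp(−2·2183·0.041²) = 2·exp(−7.33925) = 0.0012991.
Union bound over 54 events: 54·0.0012991 = 0.07015.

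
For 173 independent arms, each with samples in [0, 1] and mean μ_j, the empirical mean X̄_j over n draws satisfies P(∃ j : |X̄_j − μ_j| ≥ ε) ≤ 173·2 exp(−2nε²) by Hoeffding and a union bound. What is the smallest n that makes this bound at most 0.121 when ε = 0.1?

398

Need 2·173·exp(−2nε²) ≤ 0.121, i.e. exp(−2nε²) ≤ 0.121/346.
So 2nε² ≥ ln(346/0.121) = 7.958404.
Hence n ≥ 7.958404/(2·0.1²) = 397.920.
The smallest integer n is 398.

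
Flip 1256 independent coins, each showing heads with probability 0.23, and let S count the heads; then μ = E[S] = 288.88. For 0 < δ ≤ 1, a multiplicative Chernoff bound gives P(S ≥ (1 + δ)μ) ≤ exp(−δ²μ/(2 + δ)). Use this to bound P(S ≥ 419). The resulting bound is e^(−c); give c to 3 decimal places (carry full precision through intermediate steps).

23.918

Write 419 = (1 + δ)μ, so δ = 419/288.88 − 1 = 0.4504292…
Then the exponent is δ²μ/(2 + δ) = (419 − μ)² / (μ·(2 + δ)) = 23.918199.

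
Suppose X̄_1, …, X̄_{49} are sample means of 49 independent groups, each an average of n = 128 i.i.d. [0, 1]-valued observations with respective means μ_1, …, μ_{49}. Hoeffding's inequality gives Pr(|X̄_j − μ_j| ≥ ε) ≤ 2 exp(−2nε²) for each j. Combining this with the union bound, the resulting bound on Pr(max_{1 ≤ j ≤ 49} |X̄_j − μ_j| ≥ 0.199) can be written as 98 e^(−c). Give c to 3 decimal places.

Union bound over the 49 events: Pr(max_{1 ≤ j ≤ 49} |X̄_j − μ_j| ≥ 0.199) ≤ 49·2·exp(−2nε²) = 98 exp(−2·128·0.199²).
So c = 2·128·0.199² = 10.1379.

10.138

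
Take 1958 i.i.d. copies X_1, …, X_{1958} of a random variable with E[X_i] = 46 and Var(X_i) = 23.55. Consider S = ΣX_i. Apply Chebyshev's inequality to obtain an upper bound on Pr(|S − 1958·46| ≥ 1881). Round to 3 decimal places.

Var(S) = n·Var(X_i) = 1958·23.55 = 46110.9.
Chebyshev: Pr(|S − 1958·46| ≥ 1881) ≤ Var(S)/1881² = 46110.9/3538161 = 0.0130.

0.013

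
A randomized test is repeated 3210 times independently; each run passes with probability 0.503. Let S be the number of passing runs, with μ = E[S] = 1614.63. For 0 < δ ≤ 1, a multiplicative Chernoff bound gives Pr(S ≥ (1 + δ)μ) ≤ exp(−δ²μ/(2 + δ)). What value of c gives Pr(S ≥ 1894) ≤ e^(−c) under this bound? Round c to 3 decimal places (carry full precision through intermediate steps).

Write 1894 = (1 + δ)μ, so δ = 1894/1614.63 − 1 = 0.1730242…
Then the exponent is δ²μ/(2 + δ) = (1894 − μ)² / (μ·(2 + δ)) = 22.244465.

22.244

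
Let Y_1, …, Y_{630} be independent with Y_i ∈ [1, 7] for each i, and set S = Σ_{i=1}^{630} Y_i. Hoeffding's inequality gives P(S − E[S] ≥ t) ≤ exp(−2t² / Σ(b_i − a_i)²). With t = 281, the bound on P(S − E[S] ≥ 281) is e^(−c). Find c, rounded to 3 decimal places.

6.963

Σ(b_i − a_i)² = 630·(6)² = 22680.
c = 2t²/22680 = 2·281²/22680 = 6.9631.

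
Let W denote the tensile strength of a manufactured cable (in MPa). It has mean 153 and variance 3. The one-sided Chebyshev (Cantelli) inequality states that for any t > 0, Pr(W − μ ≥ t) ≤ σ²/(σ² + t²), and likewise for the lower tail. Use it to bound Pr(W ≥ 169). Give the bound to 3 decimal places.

0.012

Here σ² = 3 and t = 16, so σ² + t² = 259.
Cantelli's bound: 3/259 = 0.0116.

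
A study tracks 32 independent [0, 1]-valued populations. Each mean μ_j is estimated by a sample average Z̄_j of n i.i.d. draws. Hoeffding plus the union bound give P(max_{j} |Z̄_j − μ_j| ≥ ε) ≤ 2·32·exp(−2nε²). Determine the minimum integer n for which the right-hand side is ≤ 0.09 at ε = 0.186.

Need 2·32·exp(−2nε²) ≤ 0.09, i.e. exp(−2nε²) ≤ 0.09/64.
So 2nε² ≥ ln(64/0.09) = 6.566829.
Hence n ≥ 6.566829/(2·0.186²) = 94.907.
The smallest integer n is 95.

95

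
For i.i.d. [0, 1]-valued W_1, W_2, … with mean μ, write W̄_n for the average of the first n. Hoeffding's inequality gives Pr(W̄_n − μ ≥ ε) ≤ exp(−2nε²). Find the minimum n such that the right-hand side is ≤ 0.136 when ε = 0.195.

Require exp(−2nε²) ≤ 0.136, i.e. 2nε² ≥ ln(1/0.136) = 1.995100.
So n ≥ 1.995100 / (2·0.195²) = 26.234.
The smallest integer n is 27.

27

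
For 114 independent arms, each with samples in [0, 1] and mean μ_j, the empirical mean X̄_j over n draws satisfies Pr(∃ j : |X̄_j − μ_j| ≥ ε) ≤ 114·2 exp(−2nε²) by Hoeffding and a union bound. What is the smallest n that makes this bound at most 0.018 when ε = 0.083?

686

Need 2·114·exp(−2nε²) ≤ 0.018, i.e. exp(−2nε²) ≤ 0.018/228.
So 2nε² ≥ ln(228/0.018) = 9.446729.
Hence n ≥ 9.446729/(2·0.083²) = 685.639.
The smallest integer n is 686.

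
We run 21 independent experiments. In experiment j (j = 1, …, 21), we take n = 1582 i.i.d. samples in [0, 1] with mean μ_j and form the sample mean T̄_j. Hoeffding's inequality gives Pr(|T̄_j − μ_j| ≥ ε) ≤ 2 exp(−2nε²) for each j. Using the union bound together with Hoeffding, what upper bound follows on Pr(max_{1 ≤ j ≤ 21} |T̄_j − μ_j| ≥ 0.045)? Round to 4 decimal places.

Per-experiment Hoeffding bound: 2·exp(−2·1582·0.045²) = 2·exp(−6.40710) = 0.0032996.
Union bound over 21 events: 21·0.0032996 = 0.06929.

0.0693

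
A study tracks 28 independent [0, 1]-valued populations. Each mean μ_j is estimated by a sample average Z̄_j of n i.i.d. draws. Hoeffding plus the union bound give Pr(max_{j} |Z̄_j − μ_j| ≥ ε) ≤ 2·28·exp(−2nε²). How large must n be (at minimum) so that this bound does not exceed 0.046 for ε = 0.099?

363

Need 2·28·exp(−2nε²) ≤ 0.046, i.e. exp(−2nε²) ≤ 0.046/56.
So 2nε² ≥ ln(56/0.046) = 7.104466.
Hence n ≥ 7.104466/(2·0.099²) = 362.436.
The smallest integer n is 363.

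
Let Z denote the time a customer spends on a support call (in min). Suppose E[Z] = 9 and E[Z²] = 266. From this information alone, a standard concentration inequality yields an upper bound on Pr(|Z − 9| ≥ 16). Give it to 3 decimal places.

0.723

The first two moments determine the variance, so Chebyshev's inequality is the sharpest standard bound available.
Var(Z) = E[Z²] − (E[Z])² = 266 − 81 = 185.
Chebyshev's inequality: Pr(|Z − μ| ≥ t) ≤ Var(Z)/t² = 185/256 = 0.7227.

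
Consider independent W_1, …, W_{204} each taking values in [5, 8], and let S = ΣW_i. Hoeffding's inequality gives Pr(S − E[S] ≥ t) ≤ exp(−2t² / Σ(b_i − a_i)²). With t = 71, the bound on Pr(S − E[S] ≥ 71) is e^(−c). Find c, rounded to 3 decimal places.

Σ(b_i − a_i)² = 204·(3)² = 1836.
c = 2t²/1836 = 2·71²/1836 = 5.4913.

5.491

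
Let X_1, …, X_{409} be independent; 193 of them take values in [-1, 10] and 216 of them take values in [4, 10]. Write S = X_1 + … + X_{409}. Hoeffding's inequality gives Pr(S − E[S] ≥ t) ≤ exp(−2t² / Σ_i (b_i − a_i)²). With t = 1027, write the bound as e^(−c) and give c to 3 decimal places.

67.765

Σ(b_i − a_i)² = 193·11² + 216·6² = 31129.
c = 2t² / 31129 = 2·1027² / 31129 = 67.7650.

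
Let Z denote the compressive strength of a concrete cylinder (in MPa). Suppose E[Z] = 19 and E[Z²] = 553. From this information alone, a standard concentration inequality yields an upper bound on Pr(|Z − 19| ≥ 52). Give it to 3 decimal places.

0.071

The first two moments determine the variance, so Chebyshev's inequality is the sharpest standard bound available.
Var(Z) = E[Z²] − (E[Z])² = 553 − 361 = 192.
Chebyshev's inequality: Pr(|Z − μ| ≥ t) ≤ Var(Z)/t² = 192/2704 = 0.0710.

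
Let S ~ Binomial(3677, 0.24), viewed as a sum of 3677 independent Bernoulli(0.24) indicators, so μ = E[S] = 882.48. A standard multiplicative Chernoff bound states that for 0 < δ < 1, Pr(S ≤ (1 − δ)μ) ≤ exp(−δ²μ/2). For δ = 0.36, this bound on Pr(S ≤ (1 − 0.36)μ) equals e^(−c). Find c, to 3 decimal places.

c = δ²μ/2 = 0.36²·882.48/2 = 57.1847.

57.185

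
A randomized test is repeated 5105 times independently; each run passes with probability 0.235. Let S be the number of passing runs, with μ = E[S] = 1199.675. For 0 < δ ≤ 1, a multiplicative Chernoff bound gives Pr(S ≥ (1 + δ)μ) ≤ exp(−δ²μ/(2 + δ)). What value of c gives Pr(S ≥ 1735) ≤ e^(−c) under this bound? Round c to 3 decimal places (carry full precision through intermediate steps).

Write 1735 = (1 + δ)μ, so δ = 1735/1199.675 − 1 = 0.446225…
Then the exponent is δ²μ/(2 + δ) = (1735 − μ)² / (μ·(2 + δ)) = 97.650628.

97.651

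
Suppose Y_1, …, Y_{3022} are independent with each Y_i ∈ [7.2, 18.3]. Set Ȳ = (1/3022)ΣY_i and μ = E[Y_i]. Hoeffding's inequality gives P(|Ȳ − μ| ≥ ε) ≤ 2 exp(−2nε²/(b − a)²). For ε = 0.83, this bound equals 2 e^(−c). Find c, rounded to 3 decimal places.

33.794

c = 2nε²/(b − a)² = 2·3022·0.83² / 11.1² = 33.7936.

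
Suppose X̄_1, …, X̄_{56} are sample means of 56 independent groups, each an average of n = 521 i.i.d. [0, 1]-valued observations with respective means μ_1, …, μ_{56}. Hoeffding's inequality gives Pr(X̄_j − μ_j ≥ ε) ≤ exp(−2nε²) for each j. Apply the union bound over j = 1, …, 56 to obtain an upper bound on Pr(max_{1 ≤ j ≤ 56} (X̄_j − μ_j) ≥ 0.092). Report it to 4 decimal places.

0.0083

Per-experiment Hoeffding bound: exp(−2·521·0.092²) = exp(−8.81949) = 0.00014782.
Union bound over 56 events: 56·0.00014782 = 0.00828.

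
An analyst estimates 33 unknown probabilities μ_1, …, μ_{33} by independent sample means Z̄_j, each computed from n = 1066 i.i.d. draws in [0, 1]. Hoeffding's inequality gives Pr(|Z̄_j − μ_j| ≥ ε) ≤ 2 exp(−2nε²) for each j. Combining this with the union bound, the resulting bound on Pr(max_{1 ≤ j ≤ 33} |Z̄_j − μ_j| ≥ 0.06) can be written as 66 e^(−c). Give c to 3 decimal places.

Union bound over the 33 events: Pr(max_{1 ≤ j ≤ 33} |Z̄_j − μ_j| ≥ 0.06) ≤ 33·2·exp(−2nε²) = 66 exp(−2·1066·0.06²).
So c = 2·1066·0.06² = 7.6752.

7.675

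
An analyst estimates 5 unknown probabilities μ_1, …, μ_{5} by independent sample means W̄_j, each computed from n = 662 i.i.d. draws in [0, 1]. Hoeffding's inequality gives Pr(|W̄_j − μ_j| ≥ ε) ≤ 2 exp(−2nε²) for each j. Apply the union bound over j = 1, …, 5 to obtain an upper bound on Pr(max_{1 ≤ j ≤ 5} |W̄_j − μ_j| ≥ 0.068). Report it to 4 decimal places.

Per-experiment Hoeffding bound: 2·exp(−2·662·0.068²) = 2·exp(−6.12218) = 0.0043874.
Union bound over 5 events: 5·0.0043874 = 0.02194.

0.0219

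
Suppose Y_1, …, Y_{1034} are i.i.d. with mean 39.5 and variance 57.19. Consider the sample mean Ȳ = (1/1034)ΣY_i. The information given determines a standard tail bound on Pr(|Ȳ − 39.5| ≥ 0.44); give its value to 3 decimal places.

With mean and variance of each term known, Chebyshev's inequality bounds the deviation of the sum (or sample mean).
Var(Ȳ) = Var(Y_i)/n = 57.19/1034 = 0.055309.
Chebyshev: Pr(|Ȳ − 39.5| ≥ 0.44) ≤ Var(Ȳ)/(0.44)² = 57.19/(1034·0.44²) = 0.2857.

0.286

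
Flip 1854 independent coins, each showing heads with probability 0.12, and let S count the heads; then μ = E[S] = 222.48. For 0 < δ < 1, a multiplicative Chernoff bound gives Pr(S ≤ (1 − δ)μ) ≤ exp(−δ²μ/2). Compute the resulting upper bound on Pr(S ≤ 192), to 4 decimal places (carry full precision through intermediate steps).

0.1239

Write 192 = (1 − δ)μ, so δ = 1 − 192/222.48 = 0.1370011…
Then the exponent is δ²μ/2 = (μ − 192)²/(2μ) = 2.087896.
Bound = exp(−2.087896) = 0.12395.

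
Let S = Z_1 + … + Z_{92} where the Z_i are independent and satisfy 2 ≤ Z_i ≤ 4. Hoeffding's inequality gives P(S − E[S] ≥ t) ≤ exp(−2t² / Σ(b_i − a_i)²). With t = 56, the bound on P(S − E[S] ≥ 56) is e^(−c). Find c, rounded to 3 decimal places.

17.043

Σ(b_i − a_i)² = 92·(2)² = 368.
c = 2t²/368 = 2·56²/368 = 17.0435.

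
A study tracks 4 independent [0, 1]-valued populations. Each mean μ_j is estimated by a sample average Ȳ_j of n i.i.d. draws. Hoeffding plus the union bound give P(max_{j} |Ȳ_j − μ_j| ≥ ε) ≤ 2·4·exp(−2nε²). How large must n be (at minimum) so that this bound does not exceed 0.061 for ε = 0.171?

Need 2·4·exp(−2nε²) ≤ 0.061, i.e. exp(−2nε²) ≤ 0.061/8.
So 2nε² ≥ ln(8/0.061) = 4.876323.
Hence n ≥ 4.876323/(2·0.171²) = 83.382.
The smallest integer n is 84.

84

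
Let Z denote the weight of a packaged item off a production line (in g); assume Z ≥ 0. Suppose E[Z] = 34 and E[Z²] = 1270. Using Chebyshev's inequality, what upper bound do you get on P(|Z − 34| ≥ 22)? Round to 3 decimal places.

Var(Z) = E[Z²] − (E[Z])² = 1270 − 1156 = 114.
Chebyshev's inequality: P(|Z − μ| ≥ t) ≤ Var(Z)/t² = 114/484 = 0.2355.

0.236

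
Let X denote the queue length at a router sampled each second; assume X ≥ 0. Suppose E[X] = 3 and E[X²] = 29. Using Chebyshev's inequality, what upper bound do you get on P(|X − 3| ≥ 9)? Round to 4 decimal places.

Var(X) = E[X²] − (E[X])² = 29 − 9 = 20.
Chebyshev's inequality: P(|X − μ| ≥ t) ≤ Var(X)/t² = 20/81 = 0.2469.

0.2469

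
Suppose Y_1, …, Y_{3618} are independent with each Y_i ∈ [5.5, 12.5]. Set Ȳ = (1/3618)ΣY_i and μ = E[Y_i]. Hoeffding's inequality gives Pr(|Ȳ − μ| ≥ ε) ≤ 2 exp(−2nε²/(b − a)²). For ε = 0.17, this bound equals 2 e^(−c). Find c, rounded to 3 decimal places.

4.268

c = 2nε²/(b − a)² = 2·3618·0.17² / 7² = 4.2678.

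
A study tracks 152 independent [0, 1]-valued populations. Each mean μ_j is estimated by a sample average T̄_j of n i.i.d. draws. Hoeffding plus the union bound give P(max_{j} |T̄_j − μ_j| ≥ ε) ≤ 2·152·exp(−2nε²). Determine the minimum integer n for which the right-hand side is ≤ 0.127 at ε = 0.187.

Need 2·152·exp(−2nε²) ≤ 0.127, i.e. exp(−2nε²) ≤ 0.127/304.
So 2nε² ≥ ln(304/0.127) = 7.780596.
Hence n ≥ 7.780596/(2·0.187²) = 111.250.
The smallest integer n is 112.

112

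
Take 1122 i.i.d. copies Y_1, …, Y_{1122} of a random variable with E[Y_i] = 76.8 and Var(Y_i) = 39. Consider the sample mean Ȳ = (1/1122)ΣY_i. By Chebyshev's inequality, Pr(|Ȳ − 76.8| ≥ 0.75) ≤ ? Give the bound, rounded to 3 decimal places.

Var(Ȳ) = Var(Y_i)/n = 39/1122 = 0.034759.
Chebyshev: Pr(|Ȳ − 76.8| ≥ 0.75) ≤ Var(Ȳ)/(0.75)² = 39/(1122·0.75²) = 0.0618.

0.062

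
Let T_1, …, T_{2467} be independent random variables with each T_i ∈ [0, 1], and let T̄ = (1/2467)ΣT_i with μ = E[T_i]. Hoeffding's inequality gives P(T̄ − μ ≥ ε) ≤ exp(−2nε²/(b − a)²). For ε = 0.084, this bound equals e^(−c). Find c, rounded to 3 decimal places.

c = 2nε²/(b − a)² = 2·2467·0.084² / 1² = 34.8143.

34.814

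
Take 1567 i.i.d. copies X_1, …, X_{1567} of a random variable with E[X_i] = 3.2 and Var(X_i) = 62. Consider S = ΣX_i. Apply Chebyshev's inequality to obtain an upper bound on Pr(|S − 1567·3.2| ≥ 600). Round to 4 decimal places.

0.2699

Var(S) = n·Var(X_i) = 1567·62 = 97154.
Chebyshev: Pr(|S − 1567·3.2| ≥ 600) ≤ Var(S)/600² = 97154/360000 = 0.2699.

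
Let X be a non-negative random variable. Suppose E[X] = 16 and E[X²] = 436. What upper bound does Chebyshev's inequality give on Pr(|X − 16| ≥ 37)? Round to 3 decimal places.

Var(X) = E[X²] − (E[X])² = 436 − 256 = 180.
Chebyshev's inequality: Pr(|X − μ| ≥ t) ≤ Var(X)/t² = 180/1369 = 0.1315.

0.131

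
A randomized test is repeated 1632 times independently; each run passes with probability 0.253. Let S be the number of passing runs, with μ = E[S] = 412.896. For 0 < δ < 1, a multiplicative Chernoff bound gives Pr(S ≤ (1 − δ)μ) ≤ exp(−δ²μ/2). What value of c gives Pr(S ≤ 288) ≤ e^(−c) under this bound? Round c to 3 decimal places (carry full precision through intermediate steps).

Write 288 = (1 − δ)μ, so δ = 1 − 288/412.896 = 0.3024878…
Then the exponent is δ²μ/2 = (μ − 288)²/(2μ) = 18.889758.

18.890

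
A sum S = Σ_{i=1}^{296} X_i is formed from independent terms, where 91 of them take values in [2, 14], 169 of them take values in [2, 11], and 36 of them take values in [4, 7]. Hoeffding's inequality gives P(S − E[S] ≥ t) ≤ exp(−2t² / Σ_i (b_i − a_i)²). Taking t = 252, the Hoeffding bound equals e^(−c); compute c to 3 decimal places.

Σ(b_i − a_i)² = 91·12² + 169·9² + 36·3² = 27117.
c = 2t² / 27117 = 2·252² / 27117 = 4.6837.

4.684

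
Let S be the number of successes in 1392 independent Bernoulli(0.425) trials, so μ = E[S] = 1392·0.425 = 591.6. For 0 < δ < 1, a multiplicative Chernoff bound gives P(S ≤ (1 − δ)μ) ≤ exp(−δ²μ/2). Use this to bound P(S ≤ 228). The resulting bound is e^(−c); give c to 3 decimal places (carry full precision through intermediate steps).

111.735

Write 228 = (1 − δ)μ, so δ = 1 − 228/591.6 = 0.6146045…
Then the exponent is δ²μ/2 = (μ − 228)²/(2μ) = 111.735091.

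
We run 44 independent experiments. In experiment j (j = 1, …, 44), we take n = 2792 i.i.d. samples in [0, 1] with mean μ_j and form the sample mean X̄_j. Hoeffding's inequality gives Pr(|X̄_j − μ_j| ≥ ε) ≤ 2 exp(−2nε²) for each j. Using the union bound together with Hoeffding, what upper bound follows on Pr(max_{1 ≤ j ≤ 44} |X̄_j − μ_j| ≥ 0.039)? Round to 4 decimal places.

0.0180

Per-experiment Hoeffding bound: 2·exp(−2·2792·0.039²) = 2·exp(−8.49326) = 0.00040969.
Union bound over 44 events: 44·0.00040969 = 0.01803.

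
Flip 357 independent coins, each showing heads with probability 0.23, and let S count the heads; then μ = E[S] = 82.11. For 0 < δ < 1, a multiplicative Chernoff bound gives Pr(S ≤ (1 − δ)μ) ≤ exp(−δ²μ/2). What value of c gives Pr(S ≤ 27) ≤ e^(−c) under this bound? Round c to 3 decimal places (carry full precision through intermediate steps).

18.494

Write 27 = (1 − δ)μ, so δ = 1 − 27/82.11 = 0.6711728…
Then the exponent is δ²μ/2 = (μ − 27)²/(2μ) = 18.494167.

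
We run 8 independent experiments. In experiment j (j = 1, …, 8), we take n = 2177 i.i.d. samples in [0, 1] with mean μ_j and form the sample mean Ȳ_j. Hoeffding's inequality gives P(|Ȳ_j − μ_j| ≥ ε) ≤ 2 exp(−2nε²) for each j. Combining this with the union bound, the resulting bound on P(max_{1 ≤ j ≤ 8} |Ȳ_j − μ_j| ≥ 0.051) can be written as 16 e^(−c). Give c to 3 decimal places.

11.325

Union bound over the 8 events: P(max_{1 ≤ j ≤ 8} |Ȳ_j − μ_j| ≥ 0.051) ≤ 8·2·exp(−2nε²) = 16 exp(−2·2177·0.051²).
So c = 2·2177·0.051² = 11.3248.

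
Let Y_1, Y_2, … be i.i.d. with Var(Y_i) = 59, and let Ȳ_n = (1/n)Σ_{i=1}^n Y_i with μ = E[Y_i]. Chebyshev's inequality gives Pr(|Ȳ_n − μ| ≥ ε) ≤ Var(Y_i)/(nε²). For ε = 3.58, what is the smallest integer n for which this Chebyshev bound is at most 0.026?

178

Require 59/(n·3.58²) ≤ 0.026, i.e. n ≥ 59/(0.026·3.58²) = 177.057.
The smallest integer n is 178.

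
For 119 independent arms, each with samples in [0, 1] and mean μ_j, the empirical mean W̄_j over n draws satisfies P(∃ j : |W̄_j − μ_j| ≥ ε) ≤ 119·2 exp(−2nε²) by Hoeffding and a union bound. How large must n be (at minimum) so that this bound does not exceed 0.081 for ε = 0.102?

Need 2·119·exp(−2nε²) ≤ 0.081, i.e. exp(−2nε²) ≤ 0.081/238.
So 2nε² ≥ ln(238/0.081) = 7.985577.
Hence n ≥ 7.985577/(2·0.102²) = 383.774.
The smallest integer n is 384.

384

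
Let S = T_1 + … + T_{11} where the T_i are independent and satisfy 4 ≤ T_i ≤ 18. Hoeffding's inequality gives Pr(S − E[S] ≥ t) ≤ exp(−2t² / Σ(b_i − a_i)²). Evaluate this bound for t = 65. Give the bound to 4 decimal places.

0.0199

Σ(b_i − a_i)² = 11·(14)² = 2156.
Exponent = 2·65²/2156 = 3.9193.
Bound = exp(−3.9193) = 0.01986.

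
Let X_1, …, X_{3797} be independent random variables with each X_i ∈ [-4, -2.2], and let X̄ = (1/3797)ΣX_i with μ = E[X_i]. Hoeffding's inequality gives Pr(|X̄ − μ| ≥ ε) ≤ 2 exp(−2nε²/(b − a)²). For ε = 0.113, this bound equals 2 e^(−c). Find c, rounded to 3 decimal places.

29.928

c = 2nε²/(b − a)² = 2·3797·0.113² / 1.8² = 29.9283.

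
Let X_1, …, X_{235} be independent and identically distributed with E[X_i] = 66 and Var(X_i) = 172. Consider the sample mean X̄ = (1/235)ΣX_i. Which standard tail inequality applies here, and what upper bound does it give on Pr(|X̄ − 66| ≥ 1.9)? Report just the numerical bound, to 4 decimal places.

With mean and variance of each term known, Chebyshev's inequality bounds the deviation of the sum (or sample mean).
Var(X̄) = Var(X_i)/n = 172/235 = 0.73191.
Chebyshev: Pr(|X̄ − 66| ≥ 1.9) ≤ Var(X̄)/(1.9)² = 172/(235·1.9²) = 0.2027.

0.2027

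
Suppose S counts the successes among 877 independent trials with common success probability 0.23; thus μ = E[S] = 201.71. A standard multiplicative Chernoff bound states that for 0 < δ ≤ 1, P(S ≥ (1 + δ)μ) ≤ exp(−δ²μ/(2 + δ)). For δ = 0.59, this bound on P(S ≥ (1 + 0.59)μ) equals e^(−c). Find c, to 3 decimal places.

c = δ²μ/(2 + δ) = 0.59²·201.71/(2 + 0.59) = 27.1101.

27.110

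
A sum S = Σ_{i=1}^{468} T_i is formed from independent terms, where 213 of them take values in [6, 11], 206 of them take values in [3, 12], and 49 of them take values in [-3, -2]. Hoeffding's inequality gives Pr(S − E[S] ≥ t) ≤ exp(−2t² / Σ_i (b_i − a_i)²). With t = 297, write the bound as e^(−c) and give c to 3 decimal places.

Σ(b_i − a_i)² = 213·5² + 206·9² + 49·1² = 22060.
c = 2t² / 22060 = 2·297² / 22060 = 7.9972.

7.997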